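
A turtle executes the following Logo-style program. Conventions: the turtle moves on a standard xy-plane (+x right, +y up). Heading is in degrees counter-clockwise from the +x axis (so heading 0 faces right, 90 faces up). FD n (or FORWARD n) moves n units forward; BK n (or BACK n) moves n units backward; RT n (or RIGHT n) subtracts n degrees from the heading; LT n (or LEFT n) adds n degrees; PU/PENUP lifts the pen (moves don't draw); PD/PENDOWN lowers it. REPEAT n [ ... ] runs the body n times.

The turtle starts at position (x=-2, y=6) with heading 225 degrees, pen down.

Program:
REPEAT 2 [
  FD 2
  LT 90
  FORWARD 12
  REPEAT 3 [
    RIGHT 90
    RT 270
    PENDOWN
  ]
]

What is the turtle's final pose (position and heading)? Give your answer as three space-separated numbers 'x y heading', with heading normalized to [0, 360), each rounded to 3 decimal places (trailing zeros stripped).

Answer: 14.971 3.172 45

Derivation:
Executing turtle program step by step:
Start: pos=(-2,6), heading=225, pen down
REPEAT 2 [
  -- iteration 1/2 --
  FD 2: (-2,6) -> (-3.414,4.586) [heading=225, draw]
  LT 90: heading 225 -> 315
  FD 12: (-3.414,4.586) -> (5.071,-3.899) [heading=315, draw]
  REPEAT 3 [
    -- iteration 1/3 --
    RT 90: heading 315 -> 225
    RT 270: heading 225 -> 315
    PD: pen down
    -- iteration 2/3 --
    RT 90: heading 315 -> 225
    RT 270: heading 225 -> 315
    PD: pen down
    -- iteration 3/3 --
    RT 90: heading 315 -> 225
    RT 270: heading 225 -> 315
    PD: pen down
  ]
  -- iteration 2/2 --
  FD 2: (5.071,-3.899) -> (6.485,-5.314) [heading=315, draw]
  LT 90: heading 315 -> 45
  FD 12: (6.485,-5.314) -> (14.971,3.172) [heading=45, draw]
  REPEAT 3 [
    -- iteration 1/3 --
    RT 90: heading 45 -> 315
    RT 270: heading 315 -> 45
    PD: pen down
    -- iteration 2/3 --
    RT 90: heading 45 -> 315
    RT 270: heading 315 -> 45
    PD: pen down
    -- iteration 3/3 --
    RT 90: heading 45 -> 315
    RT 270: heading 315 -> 45
    PD: pen down
  ]
]
Final: pos=(14.971,3.172), heading=45, 4 segment(s) drawn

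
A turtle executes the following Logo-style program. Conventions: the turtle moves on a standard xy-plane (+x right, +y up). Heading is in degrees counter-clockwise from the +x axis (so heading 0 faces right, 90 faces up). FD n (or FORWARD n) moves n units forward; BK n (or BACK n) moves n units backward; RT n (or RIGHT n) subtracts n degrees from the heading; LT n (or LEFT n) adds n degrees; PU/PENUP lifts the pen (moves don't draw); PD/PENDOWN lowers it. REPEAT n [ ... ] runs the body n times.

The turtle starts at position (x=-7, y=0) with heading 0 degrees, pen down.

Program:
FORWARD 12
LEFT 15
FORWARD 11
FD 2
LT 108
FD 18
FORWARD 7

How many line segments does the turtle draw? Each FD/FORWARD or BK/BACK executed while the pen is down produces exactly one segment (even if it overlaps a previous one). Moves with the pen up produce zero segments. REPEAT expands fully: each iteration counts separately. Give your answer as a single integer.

Executing turtle program step by step:
Start: pos=(-7,0), heading=0, pen down
FD 12: (-7,0) -> (5,0) [heading=0, draw]
LT 15: heading 0 -> 15
FD 11: (5,0) -> (15.625,2.847) [heading=15, draw]
FD 2: (15.625,2.847) -> (17.557,3.365) [heading=15, draw]
LT 108: heading 15 -> 123
FD 18: (17.557,3.365) -> (7.754,18.461) [heading=123, draw]
FD 7: (7.754,18.461) -> (3.941,24.331) [heading=123, draw]
Final: pos=(3.941,24.331), heading=123, 5 segment(s) drawn
Segments drawn: 5

Answer: 5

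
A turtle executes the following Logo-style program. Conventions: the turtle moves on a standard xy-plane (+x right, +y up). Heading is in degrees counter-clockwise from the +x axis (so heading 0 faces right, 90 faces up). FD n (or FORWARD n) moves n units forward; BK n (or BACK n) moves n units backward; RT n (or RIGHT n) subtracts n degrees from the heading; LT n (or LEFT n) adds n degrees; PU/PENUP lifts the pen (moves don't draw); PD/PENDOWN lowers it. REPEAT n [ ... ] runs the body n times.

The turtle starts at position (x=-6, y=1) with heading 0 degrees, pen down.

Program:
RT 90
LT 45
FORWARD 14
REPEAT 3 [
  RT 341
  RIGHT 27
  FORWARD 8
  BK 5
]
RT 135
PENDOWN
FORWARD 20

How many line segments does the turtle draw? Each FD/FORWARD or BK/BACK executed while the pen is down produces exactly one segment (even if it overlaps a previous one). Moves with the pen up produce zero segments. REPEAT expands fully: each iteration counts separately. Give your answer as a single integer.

Executing turtle program step by step:
Start: pos=(-6,1), heading=0, pen down
RT 90: heading 0 -> 270
LT 45: heading 270 -> 315
FD 14: (-6,1) -> (3.899,-8.899) [heading=315, draw]
REPEAT 3 [
  -- iteration 1/3 --
  RT 341: heading 315 -> 334
  RT 27: heading 334 -> 307
  FD 8: (3.899,-8.899) -> (8.714,-15.289) [heading=307, draw]
  BK 5: (8.714,-15.289) -> (5.705,-11.295) [heading=307, draw]
  -- iteration 2/3 --
  RT 341: heading 307 -> 326
  RT 27: heading 326 -> 299
  FD 8: (5.705,-11.295) -> (9.583,-18.292) [heading=299, draw]
  BK 5: (9.583,-18.292) -> (7.159,-13.919) [heading=299, draw]
  -- iteration 3/3 --
  RT 341: heading 299 -> 318
  RT 27: heading 318 -> 291
  FD 8: (7.159,-13.919) -> (10.026,-21.388) [heading=291, draw]
  BK 5: (10.026,-21.388) -> (8.234,-16.72) [heading=291, draw]
]
RT 135: heading 291 -> 156
PD: pen down
FD 20: (8.234,-16.72) -> (-10.036,-8.585) [heading=156, draw]
Final: pos=(-10.036,-8.585), heading=156, 8 segment(s) drawn
Segments drawn: 8

Answer: 8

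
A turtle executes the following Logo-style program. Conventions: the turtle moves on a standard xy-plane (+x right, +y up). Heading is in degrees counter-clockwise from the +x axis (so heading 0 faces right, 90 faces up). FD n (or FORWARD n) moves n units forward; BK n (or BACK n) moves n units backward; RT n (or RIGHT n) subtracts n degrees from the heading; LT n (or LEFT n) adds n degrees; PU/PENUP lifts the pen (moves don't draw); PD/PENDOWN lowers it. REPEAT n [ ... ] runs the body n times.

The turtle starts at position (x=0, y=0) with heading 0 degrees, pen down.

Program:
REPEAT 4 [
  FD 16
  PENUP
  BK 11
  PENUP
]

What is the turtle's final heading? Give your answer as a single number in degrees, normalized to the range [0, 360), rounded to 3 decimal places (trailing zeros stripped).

Executing turtle program step by step:
Start: pos=(0,0), heading=0, pen down
REPEAT 4 [
  -- iteration 1/4 --
  FD 16: (0,0) -> (16,0) [heading=0, draw]
  PU: pen up
  BK 11: (16,0) -> (5,0) [heading=0, move]
  PU: pen up
  -- iteration 2/4 --
  FD 16: (5,0) -> (21,0) [heading=0, move]
  PU: pen up
  BK 11: (21,0) -> (10,0) [heading=0, move]
  PU: pen up
  -- iteration 3/4 --
  FD 16: (10,0) -> (26,0) [heading=0, move]
  PU: pen up
  BK 11: (26,0) -> (15,0) [heading=0, move]
  PU: pen up
  -- iteration 4/4 --
  FD 16: (15,0) -> (31,0) [heading=0, move]
  PU: pen up
  BK 11: (31,0) -> (20,0) [heading=0, move]
  PU: pen up
]
Final: pos=(20,0), heading=0, 1 segment(s) drawn

Answer: 0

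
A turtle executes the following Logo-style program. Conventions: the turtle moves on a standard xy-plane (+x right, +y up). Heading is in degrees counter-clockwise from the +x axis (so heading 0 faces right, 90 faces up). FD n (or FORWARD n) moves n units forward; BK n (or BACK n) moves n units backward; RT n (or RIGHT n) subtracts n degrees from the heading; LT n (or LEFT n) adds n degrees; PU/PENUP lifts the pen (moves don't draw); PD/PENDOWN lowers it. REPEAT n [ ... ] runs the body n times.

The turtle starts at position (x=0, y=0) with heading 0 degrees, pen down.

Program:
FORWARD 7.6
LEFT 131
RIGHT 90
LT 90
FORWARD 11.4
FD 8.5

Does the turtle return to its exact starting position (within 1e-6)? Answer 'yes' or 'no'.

Answer: no

Derivation:
Executing turtle program step by step:
Start: pos=(0,0), heading=0, pen down
FD 7.6: (0,0) -> (7.6,0) [heading=0, draw]
LT 131: heading 0 -> 131
RT 90: heading 131 -> 41
LT 90: heading 41 -> 131
FD 11.4: (7.6,0) -> (0.121,8.604) [heading=131, draw]
FD 8.5: (0.121,8.604) -> (-5.456,15.019) [heading=131, draw]
Final: pos=(-5.456,15.019), heading=131, 3 segment(s) drawn

Start position: (0, 0)
Final position: (-5.456, 15.019)
Distance = 15.979; >= 1e-6 -> NOT closed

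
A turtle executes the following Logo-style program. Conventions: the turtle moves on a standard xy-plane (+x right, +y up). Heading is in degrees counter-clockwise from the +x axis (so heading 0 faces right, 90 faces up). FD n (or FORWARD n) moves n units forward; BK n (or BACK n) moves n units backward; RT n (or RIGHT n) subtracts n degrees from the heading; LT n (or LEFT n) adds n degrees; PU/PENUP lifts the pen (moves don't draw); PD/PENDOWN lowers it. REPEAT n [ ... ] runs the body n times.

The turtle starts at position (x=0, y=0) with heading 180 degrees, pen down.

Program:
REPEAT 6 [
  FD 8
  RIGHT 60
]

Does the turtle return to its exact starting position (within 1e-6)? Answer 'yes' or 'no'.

Answer: yes

Derivation:
Executing turtle program step by step:
Start: pos=(0,0), heading=180, pen down
REPEAT 6 [
  -- iteration 1/6 --
  FD 8: (0,0) -> (-8,0) [heading=180, draw]
  RT 60: heading 180 -> 120
  -- iteration 2/6 --
  FD 8: (-8,0) -> (-12,6.928) [heading=120, draw]
  RT 60: heading 120 -> 60
  -- iteration 3/6 --
  FD 8: (-12,6.928) -> (-8,13.856) [heading=60, draw]
  RT 60: heading 60 -> 0
  -- iteration 4/6 --
  FD 8: (-8,13.856) -> (0,13.856) [heading=0, draw]
  RT 60: heading 0 -> 300
  -- iteration 5/6 --
  FD 8: (0,13.856) -> (4,6.928) [heading=300, draw]
  RT 60: heading 300 -> 240
  -- iteration 6/6 --
  FD 8: (4,6.928) -> (0,0) [heading=240, draw]
  RT 60: heading 240 -> 180
]
Final: pos=(0,0), heading=180, 6 segment(s) drawn

Start position: (0, 0)
Final position: (0, 0)
Distance = 0; < 1e-6 -> CLOSED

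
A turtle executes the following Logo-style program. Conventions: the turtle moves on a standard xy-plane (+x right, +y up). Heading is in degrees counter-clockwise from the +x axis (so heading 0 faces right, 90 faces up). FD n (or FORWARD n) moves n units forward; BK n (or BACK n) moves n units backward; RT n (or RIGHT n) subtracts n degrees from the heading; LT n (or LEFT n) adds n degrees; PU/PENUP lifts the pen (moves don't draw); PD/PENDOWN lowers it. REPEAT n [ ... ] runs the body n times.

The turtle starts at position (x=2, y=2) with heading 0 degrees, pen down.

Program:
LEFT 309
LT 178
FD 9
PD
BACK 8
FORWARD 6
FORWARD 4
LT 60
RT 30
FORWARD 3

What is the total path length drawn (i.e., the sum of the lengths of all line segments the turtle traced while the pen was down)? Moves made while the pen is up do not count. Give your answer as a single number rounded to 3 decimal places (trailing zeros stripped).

Answer: 30

Derivation:
Executing turtle program step by step:
Start: pos=(2,2), heading=0, pen down
LT 309: heading 0 -> 309
LT 178: heading 309 -> 127
FD 9: (2,2) -> (-3.416,9.188) [heading=127, draw]
PD: pen down
BK 8: (-3.416,9.188) -> (1.398,2.799) [heading=127, draw]
FD 6: (1.398,2.799) -> (-2.213,7.59) [heading=127, draw]
FD 4: (-2.213,7.59) -> (-4.62,10.785) [heading=127, draw]
LT 60: heading 127 -> 187
RT 30: heading 187 -> 157
FD 3: (-4.62,10.785) -> (-7.381,11.957) [heading=157, draw]
Final: pos=(-7.381,11.957), heading=157, 5 segment(s) drawn

Segment lengths:
  seg 1: (2,2) -> (-3.416,9.188), length = 9
  seg 2: (-3.416,9.188) -> (1.398,2.799), length = 8
  seg 3: (1.398,2.799) -> (-2.213,7.59), length = 6
  seg 4: (-2.213,7.59) -> (-4.62,10.785), length = 4
  seg 5: (-4.62,10.785) -> (-7.381,11.957), length = 3
Total = 30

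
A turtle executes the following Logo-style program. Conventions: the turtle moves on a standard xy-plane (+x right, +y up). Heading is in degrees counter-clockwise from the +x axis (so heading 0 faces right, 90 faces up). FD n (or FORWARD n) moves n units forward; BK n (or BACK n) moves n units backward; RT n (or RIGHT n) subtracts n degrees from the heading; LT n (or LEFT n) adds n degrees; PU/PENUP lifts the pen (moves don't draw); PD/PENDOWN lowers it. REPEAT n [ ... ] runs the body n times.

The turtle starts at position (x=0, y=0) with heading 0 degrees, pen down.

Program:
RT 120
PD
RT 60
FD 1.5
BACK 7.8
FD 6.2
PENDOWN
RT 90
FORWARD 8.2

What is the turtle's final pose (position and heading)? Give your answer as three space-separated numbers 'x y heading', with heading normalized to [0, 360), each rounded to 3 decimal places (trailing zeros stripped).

Answer: 0.1 8.2 90

Derivation:
Executing turtle program step by step:
Start: pos=(0,0), heading=0, pen down
RT 120: heading 0 -> 240
PD: pen down
RT 60: heading 240 -> 180
FD 1.5: (0,0) -> (-1.5,0) [heading=180, draw]
BK 7.8: (-1.5,0) -> (6.3,0) [heading=180, draw]
FD 6.2: (6.3,0) -> (0.1,0) [heading=180, draw]
PD: pen down
RT 90: heading 180 -> 90
FD 8.2: (0.1,0) -> (0.1,8.2) [heading=90, draw]
Final: pos=(0.1,8.2), heading=90, 4 segment(s) drawn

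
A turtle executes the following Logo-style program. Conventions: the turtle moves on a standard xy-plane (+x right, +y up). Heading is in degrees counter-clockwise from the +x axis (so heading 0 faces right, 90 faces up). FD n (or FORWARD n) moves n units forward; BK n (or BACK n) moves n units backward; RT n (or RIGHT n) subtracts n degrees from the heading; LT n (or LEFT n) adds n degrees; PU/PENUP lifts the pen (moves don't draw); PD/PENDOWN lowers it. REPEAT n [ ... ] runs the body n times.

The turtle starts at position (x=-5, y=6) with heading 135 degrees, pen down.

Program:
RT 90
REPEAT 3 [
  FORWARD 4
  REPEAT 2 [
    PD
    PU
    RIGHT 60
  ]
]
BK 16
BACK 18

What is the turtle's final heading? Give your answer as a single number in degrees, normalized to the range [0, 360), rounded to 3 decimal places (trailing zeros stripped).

Executing turtle program step by step:
Start: pos=(-5,6), heading=135, pen down
RT 90: heading 135 -> 45
REPEAT 3 [
  -- iteration 1/3 --
  FD 4: (-5,6) -> (-2.172,8.828) [heading=45, draw]
  REPEAT 2 [
    -- iteration 1/2 --
    PD: pen down
    PU: pen up
    RT 60: heading 45 -> 345
    -- iteration 2/2 --
    PD: pen down
    PU: pen up
    RT 60: heading 345 -> 285
  ]
  -- iteration 2/3 --
  FD 4: (-2.172,8.828) -> (-1.136,4.965) [heading=285, move]
  REPEAT 2 [
    -- iteration 1/2 --
    PD: pen down
    PU: pen up
    RT 60: heading 285 -> 225
    -- iteration 2/2 --
    PD: pen down
    PU: pen up
    RT 60: heading 225 -> 165
  ]
  -- iteration 3/3 --
  FD 4: (-1.136,4.965) -> (-5,6) [heading=165, move]
  REPEAT 2 [
    -- iteration 1/2 --
    PD: pen down
    PU: pen up
    RT 60: heading 165 -> 105
    -- iteration 2/2 --
    PD: pen down
    PU: pen up
    RT 60: heading 105 -> 45
  ]
]
BK 16: (-5,6) -> (-16.314,-5.314) [heading=45, move]
BK 18: (-16.314,-5.314) -> (-29.042,-18.042) [heading=45, move]
Final: pos=(-29.042,-18.042), heading=45, 1 segment(s) drawn

Answer: 45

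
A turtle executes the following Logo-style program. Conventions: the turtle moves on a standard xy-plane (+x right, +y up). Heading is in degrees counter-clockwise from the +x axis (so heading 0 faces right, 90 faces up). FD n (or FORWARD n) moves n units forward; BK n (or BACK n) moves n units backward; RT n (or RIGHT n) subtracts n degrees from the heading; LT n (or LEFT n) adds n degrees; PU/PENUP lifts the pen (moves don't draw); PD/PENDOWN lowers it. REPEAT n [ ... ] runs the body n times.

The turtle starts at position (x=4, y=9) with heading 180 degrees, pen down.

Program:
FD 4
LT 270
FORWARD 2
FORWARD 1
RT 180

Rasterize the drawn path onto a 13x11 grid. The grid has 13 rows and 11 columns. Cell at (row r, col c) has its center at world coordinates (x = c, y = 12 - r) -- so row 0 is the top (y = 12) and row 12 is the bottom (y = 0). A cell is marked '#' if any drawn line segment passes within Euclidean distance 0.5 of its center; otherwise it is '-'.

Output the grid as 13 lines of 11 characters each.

Answer: #----------
#----------
#----------
#####------
-----------
-----------
-----------
-----------
-----------
-----------
-----------
-----------
-----------

Derivation:
Segment 0: (4,9) -> (0,9)
Segment 1: (0,9) -> (0,11)
Segment 2: (0,11) -> (0,12)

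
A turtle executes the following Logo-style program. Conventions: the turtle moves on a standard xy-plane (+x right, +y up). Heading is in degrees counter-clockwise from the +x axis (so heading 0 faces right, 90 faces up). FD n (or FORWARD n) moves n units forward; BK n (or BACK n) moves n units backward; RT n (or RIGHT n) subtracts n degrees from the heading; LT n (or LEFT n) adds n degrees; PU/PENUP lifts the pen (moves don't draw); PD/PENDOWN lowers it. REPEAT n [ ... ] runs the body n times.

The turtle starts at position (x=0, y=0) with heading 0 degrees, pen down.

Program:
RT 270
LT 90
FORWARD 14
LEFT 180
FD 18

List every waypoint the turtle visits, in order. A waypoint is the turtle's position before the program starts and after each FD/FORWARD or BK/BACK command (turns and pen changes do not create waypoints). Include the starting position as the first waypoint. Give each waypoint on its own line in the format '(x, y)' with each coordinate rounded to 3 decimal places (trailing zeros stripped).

Answer: (0, 0)
(-14, 0)
(4, 0)

Derivation:
Executing turtle program step by step:
Start: pos=(0,0), heading=0, pen down
RT 270: heading 0 -> 90
LT 90: heading 90 -> 180
FD 14: (0,0) -> (-14,0) [heading=180, draw]
LT 180: heading 180 -> 0
FD 18: (-14,0) -> (4,0) [heading=0, draw]
Final: pos=(4,0), heading=0, 2 segment(s) drawn
Waypoints (3 total):
(0, 0)
(-14, 0)
(4, 0)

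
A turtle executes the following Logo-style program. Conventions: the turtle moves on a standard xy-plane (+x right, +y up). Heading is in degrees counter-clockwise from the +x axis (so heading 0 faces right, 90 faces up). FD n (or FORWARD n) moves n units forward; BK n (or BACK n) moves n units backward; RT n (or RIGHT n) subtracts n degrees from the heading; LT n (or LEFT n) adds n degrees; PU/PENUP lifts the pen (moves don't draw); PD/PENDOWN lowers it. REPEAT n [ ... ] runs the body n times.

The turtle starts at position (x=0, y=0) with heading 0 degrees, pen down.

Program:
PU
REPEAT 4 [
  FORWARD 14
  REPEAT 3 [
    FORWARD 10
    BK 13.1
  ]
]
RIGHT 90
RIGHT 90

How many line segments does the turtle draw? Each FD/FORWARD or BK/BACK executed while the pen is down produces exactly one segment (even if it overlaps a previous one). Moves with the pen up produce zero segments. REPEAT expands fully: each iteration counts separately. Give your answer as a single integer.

Executing turtle program step by step:
Start: pos=(0,0), heading=0, pen down
PU: pen up
REPEAT 4 [
  -- iteration 1/4 --
  FD 14: (0,0) -> (14,0) [heading=0, move]
  REPEAT 3 [
    -- iteration 1/3 --
    FD 10: (14,0) -> (24,0) [heading=0, move]
    BK 13.1: (24,0) -> (10.9,0) [heading=0, move]
    -- iteration 2/3 --
    FD 10: (10.9,0) -> (20.9,0) [heading=0, move]
    BK 13.1: (20.9,0) -> (7.8,0) [heading=0, move]
    -- iteration 3/3 --
    FD 10: (7.8,0) -> (17.8,0) [heading=0, move]
    BK 13.1: (17.8,0) -> (4.7,0) [heading=0, move]
  ]
  -- iteration 2/4 --
  FD 14: (4.7,0) -> (18.7,0) [heading=0, move]
  REPEAT 3 [
    -- iteration 1/3 --
    FD 10: (18.7,0) -> (28.7,0) [heading=0, move]
    BK 13.1: (28.7,0) -> (15.6,0) [heading=0, move]
    -- iteration 2/3 --
    FD 10: (15.6,0) -> (25.6,0) [heading=0, move]
    BK 13.1: (25.6,0) -> (12.5,0) [heading=0, move]
    -- iteration 3/3 --
    FD 10: (12.5,0) -> (22.5,0) [heading=0, move]
    BK 13.1: (22.5,0) -> (9.4,0) [heading=0, move]
  ]
  -- iteration 3/4 --
  FD 14: (9.4,0) -> (23.4,0) [heading=0, move]
  REPEAT 3 [
    -- iteration 1/3 --
    FD 10: (23.4,0) -> (33.4,0) [heading=0, move]
    BK 13.1: (33.4,0) -> (20.3,0) [heading=0, move]
    -- iteration 2/3 --
    FD 10: (20.3,0) -> (30.3,0) [heading=0, move]
    BK 13.1: (30.3,0) -> (17.2,0) [heading=0, move]
    -- iteration 3/3 --
    FD 10: (17.2,0) -> (27.2,0) [heading=0, move]
    BK 13.1: (27.2,0) -> (14.1,0) [heading=0, move]
  ]
  -- iteration 4/4 --
  FD 14: (14.1,0) -> (28.1,0) [heading=0, move]
  REPEAT 3 [
    -- iteration 1/3 --
    FD 10: (28.1,0) -> (38.1,0) [heading=0, move]
    BK 13.1: (38.1,0) -> (25,0) [heading=0, move]
    -- iteration 2/3 --
    FD 10: (25,0) -> (35,0) [heading=0, move]
    BK 13.1: (35,0) -> (21.9,0) [heading=0, move]
    -- iteration 3/3 --
    FD 10: (21.9,0) -> (31.9,0) [heading=0, move]
    BK 13.1: (31.9,0) -> (18.8,0) [heading=0, move]
  ]
]
RT 90: heading 0 -> 270
RT 90: heading 270 -> 180
Final: pos=(18.8,0), heading=180, 0 segment(s) drawn
Segments drawn: 0

Answer: 0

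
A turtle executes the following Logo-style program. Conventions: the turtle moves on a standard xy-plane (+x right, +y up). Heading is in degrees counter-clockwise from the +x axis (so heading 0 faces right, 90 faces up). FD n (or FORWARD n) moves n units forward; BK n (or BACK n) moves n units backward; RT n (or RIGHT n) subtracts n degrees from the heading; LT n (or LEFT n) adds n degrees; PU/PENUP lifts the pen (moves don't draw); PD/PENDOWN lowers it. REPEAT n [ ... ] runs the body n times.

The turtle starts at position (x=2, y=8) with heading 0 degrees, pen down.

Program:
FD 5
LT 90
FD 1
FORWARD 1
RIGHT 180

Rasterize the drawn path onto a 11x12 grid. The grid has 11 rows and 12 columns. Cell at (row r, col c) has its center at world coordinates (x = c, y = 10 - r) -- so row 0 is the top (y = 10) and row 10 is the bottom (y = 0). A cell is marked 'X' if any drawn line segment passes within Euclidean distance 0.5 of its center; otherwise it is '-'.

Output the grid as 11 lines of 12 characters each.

Segment 0: (2,8) -> (7,8)
Segment 1: (7,8) -> (7,9)
Segment 2: (7,9) -> (7,10)

Answer: -------X----
-------X----
--XXXXXX----
------------
------------
------------
------------
------------
------------
------------
------------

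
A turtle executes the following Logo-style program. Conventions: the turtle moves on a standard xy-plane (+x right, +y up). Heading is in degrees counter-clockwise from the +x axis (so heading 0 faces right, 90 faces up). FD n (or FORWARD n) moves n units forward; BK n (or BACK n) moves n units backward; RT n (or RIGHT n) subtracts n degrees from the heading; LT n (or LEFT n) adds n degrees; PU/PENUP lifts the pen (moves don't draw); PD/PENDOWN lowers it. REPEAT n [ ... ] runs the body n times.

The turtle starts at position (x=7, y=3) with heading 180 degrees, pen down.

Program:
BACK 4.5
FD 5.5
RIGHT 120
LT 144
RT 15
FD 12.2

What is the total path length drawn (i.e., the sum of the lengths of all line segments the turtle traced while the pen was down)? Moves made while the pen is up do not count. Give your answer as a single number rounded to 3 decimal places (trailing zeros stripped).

Answer: 22.2

Derivation:
Executing turtle program step by step:
Start: pos=(7,3), heading=180, pen down
BK 4.5: (7,3) -> (11.5,3) [heading=180, draw]
FD 5.5: (11.5,3) -> (6,3) [heading=180, draw]
RT 120: heading 180 -> 60
LT 144: heading 60 -> 204
RT 15: heading 204 -> 189
FD 12.2: (6,3) -> (-6.05,1.091) [heading=189, draw]
Final: pos=(-6.05,1.091), heading=189, 3 segment(s) drawn

Segment lengths:
  seg 1: (7,3) -> (11.5,3), length = 4.5
  seg 2: (11.5,3) -> (6,3), length = 5.5
  seg 3: (6,3) -> (-6.05,1.091), length = 12.2
Total = 22.2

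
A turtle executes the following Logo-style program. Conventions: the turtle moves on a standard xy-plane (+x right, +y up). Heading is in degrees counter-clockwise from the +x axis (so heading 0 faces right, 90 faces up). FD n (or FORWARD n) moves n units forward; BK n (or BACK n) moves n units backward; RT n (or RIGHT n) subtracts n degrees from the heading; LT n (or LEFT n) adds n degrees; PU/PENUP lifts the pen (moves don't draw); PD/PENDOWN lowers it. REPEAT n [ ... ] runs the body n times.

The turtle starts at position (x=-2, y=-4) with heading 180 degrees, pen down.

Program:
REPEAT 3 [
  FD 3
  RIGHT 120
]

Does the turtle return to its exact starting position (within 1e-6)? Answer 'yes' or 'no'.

Answer: yes

Derivation:
Executing turtle program step by step:
Start: pos=(-2,-4), heading=180, pen down
REPEAT 3 [
  -- iteration 1/3 --
  FD 3: (-2,-4) -> (-5,-4) [heading=180, draw]
  RT 120: heading 180 -> 60
  -- iteration 2/3 --
  FD 3: (-5,-4) -> (-3.5,-1.402) [heading=60, draw]
  RT 120: heading 60 -> 300
  -- iteration 3/3 --
  FD 3: (-3.5,-1.402) -> (-2,-4) [heading=300, draw]
  RT 120: heading 300 -> 180
]
Final: pos=(-2,-4), heading=180, 3 segment(s) drawn

Start position: (-2, -4)
Final position: (-2, -4)
Distance = 0; < 1e-6 -> CLOSED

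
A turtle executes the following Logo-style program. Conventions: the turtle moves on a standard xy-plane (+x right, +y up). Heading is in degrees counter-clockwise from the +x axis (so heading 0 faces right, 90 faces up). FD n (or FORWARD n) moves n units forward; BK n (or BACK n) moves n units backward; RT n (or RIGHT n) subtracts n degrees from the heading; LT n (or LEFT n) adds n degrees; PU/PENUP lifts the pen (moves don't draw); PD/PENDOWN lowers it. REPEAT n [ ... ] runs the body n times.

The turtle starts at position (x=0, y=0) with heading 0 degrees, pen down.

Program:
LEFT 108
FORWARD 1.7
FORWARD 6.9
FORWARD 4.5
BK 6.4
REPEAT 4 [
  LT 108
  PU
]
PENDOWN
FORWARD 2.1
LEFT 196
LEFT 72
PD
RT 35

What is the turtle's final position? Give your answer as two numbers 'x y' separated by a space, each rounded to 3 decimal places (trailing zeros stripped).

Answer: -4.17 6.372

Derivation:
Executing turtle program step by step:
Start: pos=(0,0), heading=0, pen down
LT 108: heading 0 -> 108
FD 1.7: (0,0) -> (-0.525,1.617) [heading=108, draw]
FD 6.9: (-0.525,1.617) -> (-2.658,8.179) [heading=108, draw]
FD 4.5: (-2.658,8.179) -> (-4.048,12.459) [heading=108, draw]
BK 6.4: (-4.048,12.459) -> (-2.07,6.372) [heading=108, draw]
REPEAT 4 [
  -- iteration 1/4 --
  LT 108: heading 108 -> 216
  PU: pen up
  -- iteration 2/4 --
  LT 108: heading 216 -> 324
  PU: pen up
  -- iteration 3/4 --
  LT 108: heading 324 -> 72
  PU: pen up
  -- iteration 4/4 --
  LT 108: heading 72 -> 180
  PU: pen up
]
PD: pen down
FD 2.1: (-2.07,6.372) -> (-4.17,6.372) [heading=180, draw]
LT 196: heading 180 -> 16
LT 72: heading 16 -> 88
PD: pen down
RT 35: heading 88 -> 53
Final: pos=(-4.17,6.372), heading=53, 5 segment(s) drawn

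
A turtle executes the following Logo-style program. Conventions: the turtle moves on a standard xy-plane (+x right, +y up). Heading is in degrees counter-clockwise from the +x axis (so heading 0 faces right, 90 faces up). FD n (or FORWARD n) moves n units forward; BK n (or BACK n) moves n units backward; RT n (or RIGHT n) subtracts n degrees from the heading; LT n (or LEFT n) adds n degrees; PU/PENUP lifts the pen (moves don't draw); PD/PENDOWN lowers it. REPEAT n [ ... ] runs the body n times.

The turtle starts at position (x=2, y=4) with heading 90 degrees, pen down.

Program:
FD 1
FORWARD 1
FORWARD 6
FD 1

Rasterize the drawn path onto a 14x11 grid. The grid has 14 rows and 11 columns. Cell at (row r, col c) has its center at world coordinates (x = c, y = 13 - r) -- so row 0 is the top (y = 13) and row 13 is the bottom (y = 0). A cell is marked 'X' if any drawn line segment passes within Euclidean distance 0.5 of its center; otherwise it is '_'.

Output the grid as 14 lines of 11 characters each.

Segment 0: (2,4) -> (2,5)
Segment 1: (2,5) -> (2,6)
Segment 2: (2,6) -> (2,12)
Segment 3: (2,12) -> (2,13)

Answer: __X________
__X________
__X________
__X________
__X________
__X________
__X________
__X________
__X________
__X________
___________
___________
___________
___________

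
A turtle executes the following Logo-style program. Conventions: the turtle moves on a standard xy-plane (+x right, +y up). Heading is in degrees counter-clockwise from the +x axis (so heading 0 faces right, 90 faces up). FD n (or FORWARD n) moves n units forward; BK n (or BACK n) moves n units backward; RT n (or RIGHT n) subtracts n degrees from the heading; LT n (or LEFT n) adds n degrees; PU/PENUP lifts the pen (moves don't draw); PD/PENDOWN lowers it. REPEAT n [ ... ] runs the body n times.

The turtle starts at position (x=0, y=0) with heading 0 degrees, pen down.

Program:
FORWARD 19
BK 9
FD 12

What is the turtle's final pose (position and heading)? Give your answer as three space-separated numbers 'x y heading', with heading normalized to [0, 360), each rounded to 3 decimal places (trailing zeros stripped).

Answer: 22 0 0

Derivation:
Executing turtle program step by step:
Start: pos=(0,0), heading=0, pen down
FD 19: (0,0) -> (19,0) [heading=0, draw]
BK 9: (19,0) -> (10,0) [heading=0, draw]
FD 12: (10,0) -> (22,0) [heading=0, draw]
Final: pos=(22,0), heading=0, 3 segment(s) drawn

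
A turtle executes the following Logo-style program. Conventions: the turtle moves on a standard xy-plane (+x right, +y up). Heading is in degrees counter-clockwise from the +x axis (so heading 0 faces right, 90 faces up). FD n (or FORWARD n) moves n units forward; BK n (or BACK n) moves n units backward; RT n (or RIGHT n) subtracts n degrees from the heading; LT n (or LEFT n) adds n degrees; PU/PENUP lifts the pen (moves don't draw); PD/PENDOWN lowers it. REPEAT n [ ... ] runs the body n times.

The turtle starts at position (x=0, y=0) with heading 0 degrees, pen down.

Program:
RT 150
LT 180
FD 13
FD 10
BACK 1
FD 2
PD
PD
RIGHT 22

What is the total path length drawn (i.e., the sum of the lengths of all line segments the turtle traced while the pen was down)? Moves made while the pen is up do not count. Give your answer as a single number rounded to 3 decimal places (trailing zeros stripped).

Executing turtle program step by step:
Start: pos=(0,0), heading=0, pen down
RT 150: heading 0 -> 210
LT 180: heading 210 -> 30
FD 13: (0,0) -> (11.258,6.5) [heading=30, draw]
FD 10: (11.258,6.5) -> (19.919,11.5) [heading=30, draw]
BK 1: (19.919,11.5) -> (19.053,11) [heading=30, draw]
FD 2: (19.053,11) -> (20.785,12) [heading=30, draw]
PD: pen down
PD: pen down
RT 22: heading 30 -> 8
Final: pos=(20.785,12), heading=8, 4 segment(s) drawn

Segment lengths:
  seg 1: (0,0) -> (11.258,6.5), length = 13
  seg 2: (11.258,6.5) -> (19.919,11.5), length = 10
  seg 3: (19.919,11.5) -> (19.053,11), length = 1
  seg 4: (19.053,11) -> (20.785,12), length = 2
Total = 26

Answer: 26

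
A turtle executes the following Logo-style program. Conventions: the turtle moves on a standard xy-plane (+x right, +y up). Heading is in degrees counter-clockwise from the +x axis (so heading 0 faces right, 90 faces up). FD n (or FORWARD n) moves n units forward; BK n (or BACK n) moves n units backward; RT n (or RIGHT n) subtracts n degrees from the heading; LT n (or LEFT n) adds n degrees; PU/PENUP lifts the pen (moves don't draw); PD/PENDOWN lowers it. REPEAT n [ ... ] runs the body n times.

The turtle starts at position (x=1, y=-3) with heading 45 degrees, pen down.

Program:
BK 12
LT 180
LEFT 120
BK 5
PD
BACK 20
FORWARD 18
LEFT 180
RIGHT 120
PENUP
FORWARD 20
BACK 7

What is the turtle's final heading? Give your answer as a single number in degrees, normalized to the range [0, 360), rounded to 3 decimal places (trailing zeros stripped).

Executing turtle program step by step:
Start: pos=(1,-3), heading=45, pen down
BK 12: (1,-3) -> (-7.485,-11.485) [heading=45, draw]
LT 180: heading 45 -> 225
LT 120: heading 225 -> 345
BK 5: (-7.485,-11.485) -> (-12.315,-10.191) [heading=345, draw]
PD: pen down
BK 20: (-12.315,-10.191) -> (-31.633,-5.015) [heading=345, draw]
FD 18: (-31.633,-5.015) -> (-14.247,-9.674) [heading=345, draw]
LT 180: heading 345 -> 165
RT 120: heading 165 -> 45
PU: pen up
FD 20: (-14.247,-9.674) -> (-0.105,4.469) [heading=45, move]
BK 7: (-0.105,4.469) -> (-5.054,-0.481) [heading=45, move]
Final: pos=(-5.054,-0.481), heading=45, 4 segment(s) drawn

Answer: 45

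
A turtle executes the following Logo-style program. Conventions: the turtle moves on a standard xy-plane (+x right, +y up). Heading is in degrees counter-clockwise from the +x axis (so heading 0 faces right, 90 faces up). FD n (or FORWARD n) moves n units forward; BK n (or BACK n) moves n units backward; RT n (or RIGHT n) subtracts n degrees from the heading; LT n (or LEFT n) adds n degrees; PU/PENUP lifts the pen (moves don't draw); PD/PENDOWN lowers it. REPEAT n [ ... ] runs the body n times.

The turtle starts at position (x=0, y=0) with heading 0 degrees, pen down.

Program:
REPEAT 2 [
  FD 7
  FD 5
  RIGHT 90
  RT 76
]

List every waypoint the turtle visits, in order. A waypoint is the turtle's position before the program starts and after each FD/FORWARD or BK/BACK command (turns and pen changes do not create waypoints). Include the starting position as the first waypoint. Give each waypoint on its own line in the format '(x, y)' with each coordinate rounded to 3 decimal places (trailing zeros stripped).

Executing turtle program step by step:
Start: pos=(0,0), heading=0, pen down
REPEAT 2 [
  -- iteration 1/2 --
  FD 7: (0,0) -> (7,0) [heading=0, draw]
  FD 5: (7,0) -> (12,0) [heading=0, draw]
  RT 90: heading 0 -> 270
  RT 76: heading 270 -> 194
  -- iteration 2/2 --
  FD 7: (12,0) -> (5.208,-1.693) [heading=194, draw]
  FD 5: (5.208,-1.693) -> (0.356,-2.903) [heading=194, draw]
  RT 90: heading 194 -> 104
  RT 76: heading 104 -> 28
]
Final: pos=(0.356,-2.903), heading=28, 4 segment(s) drawn
Waypoints (5 total):
(0, 0)
(7, 0)
(12, 0)
(5.208, -1.693)
(0.356, -2.903)

Answer: (0, 0)
(7, 0)
(12, 0)
(5.208, -1.693)
(0.356, -2.903)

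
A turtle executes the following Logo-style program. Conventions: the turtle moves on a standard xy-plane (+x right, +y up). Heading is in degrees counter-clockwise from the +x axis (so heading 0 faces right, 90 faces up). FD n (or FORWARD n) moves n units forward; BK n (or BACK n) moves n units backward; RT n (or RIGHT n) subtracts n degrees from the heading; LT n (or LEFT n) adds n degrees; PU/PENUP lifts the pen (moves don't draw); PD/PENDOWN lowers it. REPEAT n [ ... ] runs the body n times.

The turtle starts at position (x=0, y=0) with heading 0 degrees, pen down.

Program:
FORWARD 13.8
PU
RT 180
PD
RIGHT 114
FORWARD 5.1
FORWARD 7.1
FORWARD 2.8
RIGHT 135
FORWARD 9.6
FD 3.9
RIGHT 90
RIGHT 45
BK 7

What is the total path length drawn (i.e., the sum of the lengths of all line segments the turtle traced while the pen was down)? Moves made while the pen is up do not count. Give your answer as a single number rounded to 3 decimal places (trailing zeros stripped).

Answer: 49.3

Derivation:
Executing turtle program step by step:
Start: pos=(0,0), heading=0, pen down
FD 13.8: (0,0) -> (13.8,0) [heading=0, draw]
PU: pen up
RT 180: heading 0 -> 180
PD: pen down
RT 114: heading 180 -> 66
FD 5.1: (13.8,0) -> (15.874,4.659) [heading=66, draw]
FD 7.1: (15.874,4.659) -> (18.762,11.145) [heading=66, draw]
FD 2.8: (18.762,11.145) -> (19.901,13.703) [heading=66, draw]
RT 135: heading 66 -> 291
FD 9.6: (19.901,13.703) -> (23.341,4.741) [heading=291, draw]
FD 3.9: (23.341,4.741) -> (24.739,1.1) [heading=291, draw]
RT 90: heading 291 -> 201
RT 45: heading 201 -> 156
BK 7: (24.739,1.1) -> (31.134,-1.747) [heading=156, draw]
Final: pos=(31.134,-1.747), heading=156, 7 segment(s) drawn

Segment lengths:
  seg 1: (0,0) -> (13.8,0), length = 13.8
  seg 2: (13.8,0) -> (15.874,4.659), length = 5.1
  seg 3: (15.874,4.659) -> (18.762,11.145), length = 7.1
  seg 4: (18.762,11.145) -> (19.901,13.703), length = 2.8
  seg 5: (19.901,13.703) -> (23.341,4.741), length = 9.6
  seg 6: (23.341,4.741) -> (24.739,1.1), length = 3.9
  seg 7: (24.739,1.1) -> (31.134,-1.747), length = 7
Total = 49.3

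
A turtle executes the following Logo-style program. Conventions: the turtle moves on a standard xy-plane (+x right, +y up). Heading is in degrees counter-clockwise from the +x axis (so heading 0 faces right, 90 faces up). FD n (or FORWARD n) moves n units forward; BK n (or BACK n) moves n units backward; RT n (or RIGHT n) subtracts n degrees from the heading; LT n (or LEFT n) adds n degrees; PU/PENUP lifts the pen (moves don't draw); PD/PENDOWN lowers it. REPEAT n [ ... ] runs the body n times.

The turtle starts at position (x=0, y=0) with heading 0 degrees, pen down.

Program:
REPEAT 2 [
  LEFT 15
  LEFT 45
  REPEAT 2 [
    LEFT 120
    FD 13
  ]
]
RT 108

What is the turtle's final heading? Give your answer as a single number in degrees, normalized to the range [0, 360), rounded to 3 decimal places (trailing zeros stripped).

Executing turtle program step by step:
Start: pos=(0,0), heading=0, pen down
REPEAT 2 [
  -- iteration 1/2 --
  LT 15: heading 0 -> 15
  LT 45: heading 15 -> 60
  REPEAT 2 [
    -- iteration 1/2 --
    LT 120: heading 60 -> 180
    FD 13: (0,0) -> (-13,0) [heading=180, draw]
    -- iteration 2/2 --
    LT 120: heading 180 -> 300
    FD 13: (-13,0) -> (-6.5,-11.258) [heading=300, draw]
  ]
  -- iteration 2/2 --
  LT 15: heading 300 -> 315
  LT 45: heading 315 -> 0
  REPEAT 2 [
    -- iteration 1/2 --
    LT 120: heading 0 -> 120
    FD 13: (-6.5,-11.258) -> (-13,0) [heading=120, draw]
    -- iteration 2/2 --
    LT 120: heading 120 -> 240
    FD 13: (-13,0) -> (-19.5,-11.258) [heading=240, draw]
  ]
]
RT 108: heading 240 -> 132
Final: pos=(-19.5,-11.258), heading=132, 4 segment(s) drawn

Answer: 132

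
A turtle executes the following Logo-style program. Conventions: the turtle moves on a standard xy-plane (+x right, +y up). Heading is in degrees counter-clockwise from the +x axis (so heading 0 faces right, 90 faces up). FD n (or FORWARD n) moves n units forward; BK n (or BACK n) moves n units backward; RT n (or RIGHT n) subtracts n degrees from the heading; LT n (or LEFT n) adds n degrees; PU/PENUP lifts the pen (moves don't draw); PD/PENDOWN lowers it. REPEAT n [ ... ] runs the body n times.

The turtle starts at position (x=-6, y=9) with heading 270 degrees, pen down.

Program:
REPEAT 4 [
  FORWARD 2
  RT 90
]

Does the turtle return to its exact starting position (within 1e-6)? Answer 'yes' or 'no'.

Executing turtle program step by step:
Start: pos=(-6,9), heading=270, pen down
REPEAT 4 [
  -- iteration 1/4 --
  FD 2: (-6,9) -> (-6,7) [heading=270, draw]
  RT 90: heading 270 -> 180
  -- iteration 2/4 --
  FD 2: (-6,7) -> (-8,7) [heading=180, draw]
  RT 90: heading 180 -> 90
  -- iteration 3/4 --
  FD 2: (-8,7) -> (-8,9) [heading=90, draw]
  RT 90: heading 90 -> 0
  -- iteration 4/4 --
  FD 2: (-8,9) -> (-6,9) [heading=0, draw]
  RT 90: heading 0 -> 270
]
Final: pos=(-6,9), heading=270, 4 segment(s) drawn

Start position: (-6, 9)
Final position: (-6, 9)
Distance = 0; < 1e-6 -> CLOSED

Answer: yes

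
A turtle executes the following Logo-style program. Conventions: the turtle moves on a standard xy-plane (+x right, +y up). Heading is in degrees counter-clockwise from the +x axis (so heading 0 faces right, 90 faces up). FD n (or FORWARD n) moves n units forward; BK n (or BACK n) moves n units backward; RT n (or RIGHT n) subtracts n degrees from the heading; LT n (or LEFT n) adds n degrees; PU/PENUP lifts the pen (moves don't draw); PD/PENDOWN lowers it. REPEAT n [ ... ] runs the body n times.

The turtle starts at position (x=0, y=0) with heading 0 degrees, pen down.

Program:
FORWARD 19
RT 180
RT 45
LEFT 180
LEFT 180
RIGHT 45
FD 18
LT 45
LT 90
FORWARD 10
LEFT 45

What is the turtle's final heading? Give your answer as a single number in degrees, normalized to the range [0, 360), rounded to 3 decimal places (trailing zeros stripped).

Executing turtle program step by step:
Start: pos=(0,0), heading=0, pen down
FD 19: (0,0) -> (19,0) [heading=0, draw]
RT 180: heading 0 -> 180
RT 45: heading 180 -> 135
LT 180: heading 135 -> 315
LT 180: heading 315 -> 135
RT 45: heading 135 -> 90
FD 18: (19,0) -> (19,18) [heading=90, draw]
LT 45: heading 90 -> 135
LT 90: heading 135 -> 225
FD 10: (19,18) -> (11.929,10.929) [heading=225, draw]
LT 45: heading 225 -> 270
Final: pos=(11.929,10.929), heading=270, 3 segment(s) drawn

Answer: 270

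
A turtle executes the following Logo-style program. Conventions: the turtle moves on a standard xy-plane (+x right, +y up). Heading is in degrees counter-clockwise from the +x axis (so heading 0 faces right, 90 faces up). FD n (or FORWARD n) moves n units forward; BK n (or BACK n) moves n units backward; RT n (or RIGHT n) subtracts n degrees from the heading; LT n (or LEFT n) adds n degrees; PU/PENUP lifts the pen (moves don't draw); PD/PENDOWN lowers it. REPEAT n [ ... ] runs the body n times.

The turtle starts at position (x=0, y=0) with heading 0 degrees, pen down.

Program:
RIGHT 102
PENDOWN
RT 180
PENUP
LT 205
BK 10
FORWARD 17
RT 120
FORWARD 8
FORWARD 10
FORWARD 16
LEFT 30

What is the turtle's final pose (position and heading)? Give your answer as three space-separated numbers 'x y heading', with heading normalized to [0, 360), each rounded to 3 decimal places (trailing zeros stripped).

Executing turtle program step by step:
Start: pos=(0,0), heading=0, pen down
RT 102: heading 0 -> 258
PD: pen down
RT 180: heading 258 -> 78
PU: pen up
LT 205: heading 78 -> 283
BK 10: (0,0) -> (-2.25,9.744) [heading=283, move]
FD 17: (-2.25,9.744) -> (1.575,-6.821) [heading=283, move]
RT 120: heading 283 -> 163
FD 8: (1.575,-6.821) -> (-6.076,-4.482) [heading=163, move]
FD 10: (-6.076,-4.482) -> (-15.639,-1.558) [heading=163, move]
FD 16: (-15.639,-1.558) -> (-30.94,3.12) [heading=163, move]
LT 30: heading 163 -> 193
Final: pos=(-30.94,3.12), heading=193, 0 segment(s) drawn

Answer: -30.94 3.12 193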